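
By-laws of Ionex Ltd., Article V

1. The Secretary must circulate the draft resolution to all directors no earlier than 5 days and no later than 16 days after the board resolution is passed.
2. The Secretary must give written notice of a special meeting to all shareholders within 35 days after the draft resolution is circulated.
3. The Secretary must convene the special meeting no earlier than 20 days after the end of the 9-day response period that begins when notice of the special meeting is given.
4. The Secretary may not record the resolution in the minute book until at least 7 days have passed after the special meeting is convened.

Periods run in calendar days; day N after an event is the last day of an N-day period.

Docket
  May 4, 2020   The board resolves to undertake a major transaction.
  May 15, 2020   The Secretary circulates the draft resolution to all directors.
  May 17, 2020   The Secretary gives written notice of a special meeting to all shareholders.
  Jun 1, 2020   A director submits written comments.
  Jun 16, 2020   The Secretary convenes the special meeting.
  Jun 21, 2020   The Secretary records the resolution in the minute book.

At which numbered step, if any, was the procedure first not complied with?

Step 1: the window is 5–16 days after May 4, 2020 (when the board resolution is passed), so May 9, 2020 through May 20, 2020; done May 15, 2020 — within the window.
Step 2: 35 days after May 15, 2020 (when the draft resolution is circulated) is Jun 19, 2020; May 17, 2020 is within that limit.
Step 3: the earliest permitted date is 20 days after May 26, 2020 (end of the 9-day response period, which began when notice of the special meeting is given on May 17, 2020), i.e. Jun 15, 2020; done Jun 16, 2020, after the minimum wait.
Step 4: the earliest permitted date is 7 days after Jun 16, 2020 (when the special meeting is convened), i.e. Jun 23, 2020; Jun 21, 2020 is 2 days before the earliest permitted date.

Step 4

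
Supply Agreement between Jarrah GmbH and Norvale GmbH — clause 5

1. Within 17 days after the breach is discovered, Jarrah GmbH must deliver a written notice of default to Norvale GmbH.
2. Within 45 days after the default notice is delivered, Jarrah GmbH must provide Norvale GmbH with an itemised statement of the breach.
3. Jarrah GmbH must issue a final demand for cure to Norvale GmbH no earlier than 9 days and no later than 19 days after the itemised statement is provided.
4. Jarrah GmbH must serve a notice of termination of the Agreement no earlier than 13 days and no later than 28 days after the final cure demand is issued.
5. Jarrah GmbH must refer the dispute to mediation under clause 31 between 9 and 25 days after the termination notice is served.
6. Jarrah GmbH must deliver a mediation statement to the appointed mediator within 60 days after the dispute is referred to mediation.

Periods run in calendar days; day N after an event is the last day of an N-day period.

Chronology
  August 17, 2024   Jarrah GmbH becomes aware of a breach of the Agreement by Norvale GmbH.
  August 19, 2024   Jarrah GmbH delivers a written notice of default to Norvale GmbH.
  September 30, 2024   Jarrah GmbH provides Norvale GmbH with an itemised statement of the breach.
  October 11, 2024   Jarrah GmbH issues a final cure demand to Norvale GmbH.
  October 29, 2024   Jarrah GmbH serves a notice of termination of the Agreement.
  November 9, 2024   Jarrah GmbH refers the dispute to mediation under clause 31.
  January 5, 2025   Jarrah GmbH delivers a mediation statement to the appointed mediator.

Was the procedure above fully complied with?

Yes

Step 1 — counting 17 days from August 17, 2024 (when the breach is discovered) gives a deadline of September 3, 2024; done August 19, 2024 — timely.
Step 2 — counting 45 days from August 19, 2024 (when the default notice is delivered) gives a deadline of October 3, 2024; done September 30, 2024 — timely.
Step 3 — 9 and 19 days from September 30, 2024 (when the itemised statement is provided) are October 9, 2024 and October 19, 2024 respectively; done October 11, 2024 — within the window.
Step 4 — 13 and 28 days from October 11, 2024 (when the final cure demand is issued) are October 24, 2024 and November 8, 2024 respectively; done October 29, 2024, which is between those dates.
Step 5 — 9 and 25 days from October 29, 2024 (when the termination notice is served) are November 7, 2024 and November 23, 2024 respectively; done November 9, 2024, which is between those dates.
Step 6 — counting 60 days from November 9, 2024 (when the dispute is referred to mediation) gives a deadline of January 8, 2025; completed January 5, 2025, before the deadline.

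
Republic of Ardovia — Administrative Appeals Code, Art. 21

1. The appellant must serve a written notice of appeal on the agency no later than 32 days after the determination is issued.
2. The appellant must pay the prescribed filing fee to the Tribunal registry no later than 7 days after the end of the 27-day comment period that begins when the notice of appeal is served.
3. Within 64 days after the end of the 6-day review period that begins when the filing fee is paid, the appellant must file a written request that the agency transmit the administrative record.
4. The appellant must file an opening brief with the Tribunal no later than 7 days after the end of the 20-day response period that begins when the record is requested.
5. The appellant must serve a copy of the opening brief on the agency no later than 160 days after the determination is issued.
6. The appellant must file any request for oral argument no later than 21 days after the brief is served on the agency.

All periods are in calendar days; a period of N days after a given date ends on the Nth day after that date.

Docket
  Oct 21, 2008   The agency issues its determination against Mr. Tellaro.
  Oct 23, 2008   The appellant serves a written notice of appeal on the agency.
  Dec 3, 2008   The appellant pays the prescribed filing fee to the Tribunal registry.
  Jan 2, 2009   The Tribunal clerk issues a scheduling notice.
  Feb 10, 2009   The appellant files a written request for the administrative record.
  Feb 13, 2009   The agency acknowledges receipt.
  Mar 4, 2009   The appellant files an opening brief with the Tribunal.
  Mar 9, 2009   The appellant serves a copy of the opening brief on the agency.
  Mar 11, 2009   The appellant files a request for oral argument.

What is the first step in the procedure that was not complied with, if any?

Step 1: 32 days after Oct 21, 2008 (when the determination is issued) is Nov 22, 2008; done Oct 23, 2008 — timely.
Step 2: 7 days after Nov 19, 2008 (end of the 27-day comment period, which began when the notice of appeal is served on Oct 23, 2008) is Nov 26, 2008; done Dec 3, 2008 — 7 days late.
The analysis stops there.

Step 2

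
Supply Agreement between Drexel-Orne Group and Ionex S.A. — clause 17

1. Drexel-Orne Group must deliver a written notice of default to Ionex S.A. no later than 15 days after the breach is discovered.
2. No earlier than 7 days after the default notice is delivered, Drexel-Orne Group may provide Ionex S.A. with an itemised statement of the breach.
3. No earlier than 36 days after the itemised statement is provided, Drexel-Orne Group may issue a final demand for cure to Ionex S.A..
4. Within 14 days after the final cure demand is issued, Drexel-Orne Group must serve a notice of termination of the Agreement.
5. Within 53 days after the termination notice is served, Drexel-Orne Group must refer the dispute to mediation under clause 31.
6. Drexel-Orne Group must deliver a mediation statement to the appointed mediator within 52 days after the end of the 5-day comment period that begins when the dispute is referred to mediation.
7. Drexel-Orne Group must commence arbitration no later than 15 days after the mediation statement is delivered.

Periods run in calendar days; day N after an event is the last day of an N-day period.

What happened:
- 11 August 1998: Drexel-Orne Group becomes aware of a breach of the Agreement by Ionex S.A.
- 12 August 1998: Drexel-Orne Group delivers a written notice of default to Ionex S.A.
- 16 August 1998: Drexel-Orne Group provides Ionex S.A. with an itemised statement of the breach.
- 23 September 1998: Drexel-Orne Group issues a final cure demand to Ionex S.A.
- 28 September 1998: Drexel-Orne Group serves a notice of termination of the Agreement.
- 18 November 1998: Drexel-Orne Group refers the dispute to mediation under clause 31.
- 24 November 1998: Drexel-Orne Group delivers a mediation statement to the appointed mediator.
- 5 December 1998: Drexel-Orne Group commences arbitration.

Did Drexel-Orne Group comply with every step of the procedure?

(1) due by 11 August 1998 + 15 days = 26 August 1998; done 12 August 1998 — timely.
(2) permitted from 12 August 1998 + 7 days = 19 August 1998 onward; acted on 16 August 1998, 3 days prematurely.
The procedure was therefore not followed at step 2.

No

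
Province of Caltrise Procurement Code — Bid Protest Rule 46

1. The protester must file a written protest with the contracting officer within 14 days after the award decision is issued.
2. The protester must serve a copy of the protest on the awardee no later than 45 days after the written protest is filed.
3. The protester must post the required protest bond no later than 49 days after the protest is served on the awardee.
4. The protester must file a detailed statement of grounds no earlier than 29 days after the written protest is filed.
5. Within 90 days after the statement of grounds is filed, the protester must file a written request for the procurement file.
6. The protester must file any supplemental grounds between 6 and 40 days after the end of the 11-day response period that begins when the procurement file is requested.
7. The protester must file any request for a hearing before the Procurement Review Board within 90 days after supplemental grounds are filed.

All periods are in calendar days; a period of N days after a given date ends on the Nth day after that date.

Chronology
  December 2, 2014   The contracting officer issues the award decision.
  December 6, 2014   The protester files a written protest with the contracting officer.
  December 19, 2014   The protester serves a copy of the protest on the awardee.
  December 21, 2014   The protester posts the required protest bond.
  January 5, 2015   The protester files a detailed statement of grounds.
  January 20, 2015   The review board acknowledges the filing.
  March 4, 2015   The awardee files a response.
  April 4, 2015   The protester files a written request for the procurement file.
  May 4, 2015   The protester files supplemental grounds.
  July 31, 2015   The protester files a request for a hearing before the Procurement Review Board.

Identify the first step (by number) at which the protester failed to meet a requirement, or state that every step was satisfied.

None — every step was satisfied

(1) due by December 2, 2014 + 14 days = December 16, 2014; completed December 6, 2014, before the deadline.
(2) due by December 6, 2014 + 45 days = January 20, 2015; completed December 19, 2014, before the deadline.
(3) due by December 19, 2014 + 49 days = February 6, 2015; done December 21, 2014 — timely.
(4) permitted from December 6, 2014 + 29 days = January 4, 2015 onward; done January 5, 2015 — permitted.
(5) due by January 5, 2015 + 90 days = April 5, 2015; completed April 4, 2015, before the deadline.
(6) the permitted window runs from April 15, 2015 + 6 = April 21, 2015 to April 15, 2015 + 40 = May 25, 2015; May 4, 2015 falls inside that range.
(7) due by May 4, 2015 + 90 days = August 2, 2015; July 31, 2015 is within that limit.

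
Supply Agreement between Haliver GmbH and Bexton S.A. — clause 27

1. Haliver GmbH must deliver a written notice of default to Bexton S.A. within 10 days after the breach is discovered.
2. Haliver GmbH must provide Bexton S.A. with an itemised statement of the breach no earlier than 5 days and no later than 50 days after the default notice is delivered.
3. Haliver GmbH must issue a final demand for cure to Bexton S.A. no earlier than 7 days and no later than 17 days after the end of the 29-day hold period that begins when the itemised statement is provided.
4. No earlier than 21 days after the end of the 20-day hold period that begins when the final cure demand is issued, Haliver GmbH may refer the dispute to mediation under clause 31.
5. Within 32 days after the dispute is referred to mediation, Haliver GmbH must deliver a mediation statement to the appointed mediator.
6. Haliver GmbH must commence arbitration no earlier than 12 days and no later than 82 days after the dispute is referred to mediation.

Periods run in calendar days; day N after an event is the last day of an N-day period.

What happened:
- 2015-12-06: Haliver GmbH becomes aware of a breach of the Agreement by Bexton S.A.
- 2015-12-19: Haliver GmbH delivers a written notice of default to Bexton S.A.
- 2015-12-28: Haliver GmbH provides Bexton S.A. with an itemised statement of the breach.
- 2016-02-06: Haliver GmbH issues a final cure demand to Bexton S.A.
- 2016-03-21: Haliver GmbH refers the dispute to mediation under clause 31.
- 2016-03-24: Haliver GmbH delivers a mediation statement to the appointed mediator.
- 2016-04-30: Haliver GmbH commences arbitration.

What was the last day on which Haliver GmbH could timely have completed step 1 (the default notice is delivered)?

2015-12-16

Step 1 runs from 2015-12-06, when the breach is discovered. 10 days after 2015-12-06 is 2015-12-16.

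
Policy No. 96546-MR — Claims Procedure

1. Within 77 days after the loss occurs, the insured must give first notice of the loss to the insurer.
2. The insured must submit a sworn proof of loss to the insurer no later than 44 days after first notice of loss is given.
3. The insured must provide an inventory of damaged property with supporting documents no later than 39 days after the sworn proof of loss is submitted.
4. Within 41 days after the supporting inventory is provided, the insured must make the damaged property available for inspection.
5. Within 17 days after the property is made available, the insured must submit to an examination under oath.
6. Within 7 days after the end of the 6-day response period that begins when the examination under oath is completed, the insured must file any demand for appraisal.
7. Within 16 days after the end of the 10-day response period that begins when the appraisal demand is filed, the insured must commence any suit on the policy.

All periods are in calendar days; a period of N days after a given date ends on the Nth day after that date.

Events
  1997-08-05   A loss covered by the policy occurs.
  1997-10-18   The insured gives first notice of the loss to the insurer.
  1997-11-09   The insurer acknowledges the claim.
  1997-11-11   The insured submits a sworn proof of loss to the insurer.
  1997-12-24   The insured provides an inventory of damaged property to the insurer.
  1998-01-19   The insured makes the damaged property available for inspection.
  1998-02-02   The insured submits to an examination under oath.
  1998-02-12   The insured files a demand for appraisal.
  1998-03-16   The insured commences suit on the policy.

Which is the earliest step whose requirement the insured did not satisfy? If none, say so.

Step 3

Step 1 — counting 77 days from 1997-08-05 (when the loss occurs) gives a deadline of 1997-10-21; 1997-10-18 is within that limit.
Step 2 — counting 44 days from 1997-10-18 (when first notice of loss is given) gives a deadline of 1997-12-01; 1997-11-11 is within that limit.
Step 3 — counting 39 days from 1997-11-11 (when the sworn proof of loss is submitted) gives a deadline of 1997-12-20; not done until 1997-12-24, 4 days after the deadline.
The procedure was therefore not followed at step 3.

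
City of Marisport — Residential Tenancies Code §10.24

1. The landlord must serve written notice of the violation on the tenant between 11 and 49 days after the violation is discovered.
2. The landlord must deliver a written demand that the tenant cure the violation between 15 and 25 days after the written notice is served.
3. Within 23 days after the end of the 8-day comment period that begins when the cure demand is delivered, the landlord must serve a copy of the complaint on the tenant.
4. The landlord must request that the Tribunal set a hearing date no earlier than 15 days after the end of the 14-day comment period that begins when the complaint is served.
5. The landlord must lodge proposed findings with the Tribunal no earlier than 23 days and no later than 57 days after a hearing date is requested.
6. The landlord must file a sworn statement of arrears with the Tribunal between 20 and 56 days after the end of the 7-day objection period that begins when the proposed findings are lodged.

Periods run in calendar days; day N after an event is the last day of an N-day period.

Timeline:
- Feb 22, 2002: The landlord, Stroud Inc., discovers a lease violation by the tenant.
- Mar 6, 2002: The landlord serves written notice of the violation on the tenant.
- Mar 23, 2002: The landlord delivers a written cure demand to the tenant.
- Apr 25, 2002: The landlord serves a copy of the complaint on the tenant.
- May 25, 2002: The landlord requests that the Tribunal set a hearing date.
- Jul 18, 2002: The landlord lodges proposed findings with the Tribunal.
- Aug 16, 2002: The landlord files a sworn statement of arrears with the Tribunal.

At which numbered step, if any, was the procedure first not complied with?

Step 3

Step 1: the window is 11–49 days after Feb 22, 2002 (when the violation is discovered), so Mar 5, 2002 through Apr 12, 2002; done Mar 6, 2002 — within the window.
Step 2: the window is 15–25 days after Mar 6, 2002 (when the written notice is served), so Mar 21, 2002 through Mar 31, 2002; done Mar 23, 2002 — within the window.
Step 3: 23 days after Mar 31, 2002 (end of the 8-day comment period, which began when the cure demand is delivered on Mar 23, 2002) is Apr 23, 2002; not done until Apr 25, 2002, 2 days after the deadline.
The procedure was therefore not followed at step 3.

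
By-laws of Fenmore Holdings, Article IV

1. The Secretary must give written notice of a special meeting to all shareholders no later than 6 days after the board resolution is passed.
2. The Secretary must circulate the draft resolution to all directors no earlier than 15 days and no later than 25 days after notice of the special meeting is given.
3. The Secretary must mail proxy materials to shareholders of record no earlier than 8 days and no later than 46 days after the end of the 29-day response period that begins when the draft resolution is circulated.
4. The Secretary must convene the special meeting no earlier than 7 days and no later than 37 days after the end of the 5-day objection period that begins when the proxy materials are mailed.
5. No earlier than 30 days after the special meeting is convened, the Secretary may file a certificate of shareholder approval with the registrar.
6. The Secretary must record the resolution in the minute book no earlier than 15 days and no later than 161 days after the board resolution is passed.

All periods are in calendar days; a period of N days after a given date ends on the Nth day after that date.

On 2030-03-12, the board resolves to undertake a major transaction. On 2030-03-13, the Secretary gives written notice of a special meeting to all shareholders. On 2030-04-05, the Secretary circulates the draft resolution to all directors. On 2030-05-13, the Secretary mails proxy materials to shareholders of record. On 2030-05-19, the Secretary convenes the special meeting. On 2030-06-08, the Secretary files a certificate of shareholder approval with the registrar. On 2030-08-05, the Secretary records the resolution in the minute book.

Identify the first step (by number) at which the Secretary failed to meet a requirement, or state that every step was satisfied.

Step 4

Step 1: 6 days after 2030-03-12 (when the board resolution is passed) is 2030-03-18; done 2030-03-13 — timely.
Step 2: the window is 15–25 days after 2030-03-13 (when notice of the special meeting is given), so 2030-03-28 through 2030-04-07; done 2030-04-05, which is between those dates.
Step 3: the window is 8–46 days after 2030-05-04 (end of the 29-day response period, which began when the draft resolution is circulated on 2030-04-05), so 2030-05-12 through 2030-06-19; 2030-05-13 falls inside that range.
Step 4: the window is 7–37 days after 2030-05-18 (end of the 5-day objection period, which began when the proxy materials are mailed on 2030-05-13), so 2030-05-25 through 2030-06-24; done 2030-05-19 — 6 days before the window opened.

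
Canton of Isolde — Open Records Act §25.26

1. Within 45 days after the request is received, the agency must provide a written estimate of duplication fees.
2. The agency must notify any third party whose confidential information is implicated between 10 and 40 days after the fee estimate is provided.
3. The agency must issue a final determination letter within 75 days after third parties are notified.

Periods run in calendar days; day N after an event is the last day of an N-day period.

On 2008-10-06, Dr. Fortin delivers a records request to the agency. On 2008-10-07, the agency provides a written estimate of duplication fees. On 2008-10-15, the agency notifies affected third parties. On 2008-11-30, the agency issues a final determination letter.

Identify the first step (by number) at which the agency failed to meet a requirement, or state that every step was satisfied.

Step 1: 45 days after 2008-10-06 (when the request is received) is 2008-11-20; completed 2008-10-07, before the deadline.
Step 2: the window is 10–40 days after 2008-10-07 (when the fee estimate is provided), so 2008-10-17 through 2008-11-16; 2008-10-15 is 2 days too early.
No need to go further; step 2 was not satisfied.

Step 2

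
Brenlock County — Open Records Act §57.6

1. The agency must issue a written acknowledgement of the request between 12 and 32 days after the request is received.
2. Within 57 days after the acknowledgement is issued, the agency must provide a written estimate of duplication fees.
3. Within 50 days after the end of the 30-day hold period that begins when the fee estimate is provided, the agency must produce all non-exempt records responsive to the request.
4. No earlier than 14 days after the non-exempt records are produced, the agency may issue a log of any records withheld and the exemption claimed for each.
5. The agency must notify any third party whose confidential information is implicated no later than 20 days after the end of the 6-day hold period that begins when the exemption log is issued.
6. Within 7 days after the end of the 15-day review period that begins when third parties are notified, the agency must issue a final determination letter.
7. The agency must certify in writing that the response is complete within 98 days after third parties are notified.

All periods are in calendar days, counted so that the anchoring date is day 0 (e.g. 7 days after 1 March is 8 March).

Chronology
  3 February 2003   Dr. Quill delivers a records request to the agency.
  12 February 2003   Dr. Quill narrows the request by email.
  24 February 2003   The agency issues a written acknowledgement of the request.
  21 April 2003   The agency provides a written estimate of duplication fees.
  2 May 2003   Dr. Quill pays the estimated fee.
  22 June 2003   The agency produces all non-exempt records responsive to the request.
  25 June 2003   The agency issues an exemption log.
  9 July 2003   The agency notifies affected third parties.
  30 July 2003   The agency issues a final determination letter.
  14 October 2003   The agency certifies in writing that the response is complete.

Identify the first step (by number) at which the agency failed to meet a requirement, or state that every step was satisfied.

(1) the permitted window runs from 3 February 2003 + 12 = 15 February 2003 to 3 February 2003 + 32 = 7 March 2003; 24 February 2003 falls inside that range.
(2) due by 24 February 2003 + 57 days = 22 April 2003; 21 April 2003 is within that limit.
(3) due by 21 May 2003 + 50 days = 10 July 2003; done 22 June 2003 — timely.
(4) permitted from 22 June 2003 + 14 days = 6 July 2003 onward; acted on 25 June 2003, 11 days prematurely.

Step 4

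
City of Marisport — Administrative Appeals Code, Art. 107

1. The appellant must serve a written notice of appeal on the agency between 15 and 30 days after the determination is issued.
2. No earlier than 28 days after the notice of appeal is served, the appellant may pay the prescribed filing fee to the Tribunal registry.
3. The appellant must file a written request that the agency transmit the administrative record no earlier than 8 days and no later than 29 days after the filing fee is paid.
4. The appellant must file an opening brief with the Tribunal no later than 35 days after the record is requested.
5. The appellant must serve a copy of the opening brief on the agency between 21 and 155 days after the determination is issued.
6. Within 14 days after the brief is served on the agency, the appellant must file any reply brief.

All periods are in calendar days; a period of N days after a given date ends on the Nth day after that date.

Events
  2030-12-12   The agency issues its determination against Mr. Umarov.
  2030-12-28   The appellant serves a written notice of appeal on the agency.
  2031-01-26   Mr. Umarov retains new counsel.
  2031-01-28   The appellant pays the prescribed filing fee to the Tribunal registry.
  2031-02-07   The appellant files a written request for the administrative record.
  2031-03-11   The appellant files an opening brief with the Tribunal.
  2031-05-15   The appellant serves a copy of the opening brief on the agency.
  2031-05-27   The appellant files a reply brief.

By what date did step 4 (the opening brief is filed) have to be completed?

Step 4 runs from 2031-02-07, when the record is requested. 35 days after 2031-02-07 is 2031-03-14.

2031-03-14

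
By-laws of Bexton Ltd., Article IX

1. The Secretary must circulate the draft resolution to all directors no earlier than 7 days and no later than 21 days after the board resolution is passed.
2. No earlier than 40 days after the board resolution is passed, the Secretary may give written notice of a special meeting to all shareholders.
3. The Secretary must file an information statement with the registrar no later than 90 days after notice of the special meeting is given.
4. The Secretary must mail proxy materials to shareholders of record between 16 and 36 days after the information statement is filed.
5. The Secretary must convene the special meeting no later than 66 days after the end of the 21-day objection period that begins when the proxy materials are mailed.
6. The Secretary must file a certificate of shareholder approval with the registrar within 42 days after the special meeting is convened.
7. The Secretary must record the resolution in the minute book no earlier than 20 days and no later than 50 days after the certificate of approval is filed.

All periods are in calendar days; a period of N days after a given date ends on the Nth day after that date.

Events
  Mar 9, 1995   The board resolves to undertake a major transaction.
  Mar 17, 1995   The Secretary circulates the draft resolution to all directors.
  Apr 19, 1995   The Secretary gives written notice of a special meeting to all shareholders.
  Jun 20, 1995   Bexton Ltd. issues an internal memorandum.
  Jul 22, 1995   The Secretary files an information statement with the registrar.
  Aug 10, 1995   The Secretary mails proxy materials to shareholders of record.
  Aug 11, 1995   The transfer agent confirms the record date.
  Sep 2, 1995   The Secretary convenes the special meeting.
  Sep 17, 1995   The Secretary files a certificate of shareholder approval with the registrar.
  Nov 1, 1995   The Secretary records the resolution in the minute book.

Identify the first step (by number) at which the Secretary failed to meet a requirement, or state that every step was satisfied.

(1) the permitted window runs from Mar 9, 1995 + 7 = Mar 16, 1995 to Mar 9, 1995 + 21 = Mar 30, 1995; done Mar 17, 1995, which is between those dates.
(2) permitted from Mar 9, 1995 + 40 days = Apr 18, 1995 onward; Apr 19, 1995 is on or after that date.
(3) due by Apr 19, 1995 + 90 days = Jul 18, 1995; not done until Jul 22, 1995, 4 days after the deadline.
No need to go further; step 3 was not satisfied.

Step 3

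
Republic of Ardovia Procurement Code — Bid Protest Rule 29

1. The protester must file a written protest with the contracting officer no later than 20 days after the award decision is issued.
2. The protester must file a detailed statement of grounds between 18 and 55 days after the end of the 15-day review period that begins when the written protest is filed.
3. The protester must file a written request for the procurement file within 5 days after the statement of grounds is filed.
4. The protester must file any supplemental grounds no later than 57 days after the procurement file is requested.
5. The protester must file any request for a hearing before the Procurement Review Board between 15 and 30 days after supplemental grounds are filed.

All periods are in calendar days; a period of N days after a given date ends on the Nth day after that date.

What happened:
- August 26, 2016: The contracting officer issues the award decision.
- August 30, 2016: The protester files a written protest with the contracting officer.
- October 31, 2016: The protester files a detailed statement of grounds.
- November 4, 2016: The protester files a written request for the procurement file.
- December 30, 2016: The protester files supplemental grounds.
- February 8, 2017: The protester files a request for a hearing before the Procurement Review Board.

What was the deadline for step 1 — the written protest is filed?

September 15, 2016

Step 1 runs from August 26, 2016, when the award decision is issued. 20 days after August 26, 2016 is September 15, 2016.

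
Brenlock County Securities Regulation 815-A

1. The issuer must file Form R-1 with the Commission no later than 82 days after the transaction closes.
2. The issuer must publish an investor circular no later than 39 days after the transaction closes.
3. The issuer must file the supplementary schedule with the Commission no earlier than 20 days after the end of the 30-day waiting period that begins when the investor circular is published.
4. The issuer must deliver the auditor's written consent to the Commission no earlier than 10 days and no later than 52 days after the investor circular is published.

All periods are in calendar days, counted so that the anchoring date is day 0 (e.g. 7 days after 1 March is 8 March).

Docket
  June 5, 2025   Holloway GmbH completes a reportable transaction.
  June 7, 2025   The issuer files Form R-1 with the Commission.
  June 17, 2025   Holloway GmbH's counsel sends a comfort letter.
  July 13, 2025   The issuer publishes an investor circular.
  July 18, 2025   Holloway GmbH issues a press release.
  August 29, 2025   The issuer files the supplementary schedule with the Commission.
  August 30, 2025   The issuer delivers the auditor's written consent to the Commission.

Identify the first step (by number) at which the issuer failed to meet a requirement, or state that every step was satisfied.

Step 3

Step 1 — counting 82 days from June 5, 2025 (when the transaction closes) gives a deadline of August 26, 2025; done June 7, 2025 — timely.
Step 2 — counting 39 days from June 5, 2025 (when the transaction closes) gives a deadline of July 14, 2025; July 13, 2025 is within that limit.
Step 3 — must wait 20 days from August 12, 2025 (end of the 30-day waiting period, which began when the investor circular is published on July 13, 2025), so not before September 1, 2025; August 29, 2025 is 3 days before the earliest permitted date.
That is the first point of non-compliance.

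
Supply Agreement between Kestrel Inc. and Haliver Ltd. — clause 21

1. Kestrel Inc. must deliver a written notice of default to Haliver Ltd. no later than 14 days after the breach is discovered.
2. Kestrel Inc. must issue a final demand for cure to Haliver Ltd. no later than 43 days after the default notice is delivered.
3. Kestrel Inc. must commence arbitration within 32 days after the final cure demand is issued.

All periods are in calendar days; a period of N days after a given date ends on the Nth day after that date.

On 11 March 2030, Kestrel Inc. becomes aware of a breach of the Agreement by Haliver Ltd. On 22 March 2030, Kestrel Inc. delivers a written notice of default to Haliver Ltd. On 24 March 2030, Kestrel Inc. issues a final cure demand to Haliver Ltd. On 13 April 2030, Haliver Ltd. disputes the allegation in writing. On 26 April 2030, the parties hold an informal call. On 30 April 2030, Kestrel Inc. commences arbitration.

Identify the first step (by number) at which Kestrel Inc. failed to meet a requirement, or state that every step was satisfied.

Step 3

Step 1: 14 days after 11 March 2030 (when the breach is discovered) is 25 March 2030; 22 March 2030 is within that limit.
Step 2: 43 days after 22 March 2030 (when the default notice is delivered) is 4 May 2030; done 24 March 2030 — timely.
Step 3: 32 days after 24 March 2030 (when the final cure demand is issued) is 25 April 2030; 30 April 2030 misses that deadline by 5 days.
No need to go further; step 3 was not satisfied.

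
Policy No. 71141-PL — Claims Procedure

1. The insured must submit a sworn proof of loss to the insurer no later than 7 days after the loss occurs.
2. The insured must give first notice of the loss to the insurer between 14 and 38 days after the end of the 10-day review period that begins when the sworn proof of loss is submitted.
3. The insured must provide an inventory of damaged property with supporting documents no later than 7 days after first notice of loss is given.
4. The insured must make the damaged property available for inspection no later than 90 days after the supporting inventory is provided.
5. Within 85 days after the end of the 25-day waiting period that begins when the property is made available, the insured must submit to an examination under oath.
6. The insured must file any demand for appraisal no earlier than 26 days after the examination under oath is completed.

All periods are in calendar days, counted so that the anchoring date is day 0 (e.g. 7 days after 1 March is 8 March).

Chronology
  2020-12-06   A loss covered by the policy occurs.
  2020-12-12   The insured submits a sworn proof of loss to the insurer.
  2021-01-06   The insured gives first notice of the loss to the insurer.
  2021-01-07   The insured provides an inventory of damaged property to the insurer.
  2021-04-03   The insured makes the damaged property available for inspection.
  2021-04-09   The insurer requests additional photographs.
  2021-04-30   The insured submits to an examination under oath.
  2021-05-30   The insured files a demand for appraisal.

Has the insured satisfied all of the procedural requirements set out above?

Yes

Step 1: 7 days after 2020-12-06 (when the loss occurs) is 2020-12-13; 2020-12-12 is within that limit.
Step 2: the window is 14–38 days after 2020-12-22 (end of the 10-day review period, which began when the sworn proof of loss is submitted on 2020-12-12), so 2021-01-05 through 2021-01-29; done 2021-01-06 — within the window.
Step 3: 7 days after 2021-01-06 (when first notice of loss is given) is 2021-01-13; completed 2021-01-07, before the deadline.
Step 4: 90 days after 2021-01-07 (when the supporting inventory is provided) is 2021-04-07; completed 2021-04-03, before the deadline.
Step 5: 85 days after 2021-04-28 (end of the 25-day waiting period, which began when the property is made available on 2021-04-03) is 2021-07-22; 2021-04-30 is within that limit.
Step 6: the earliest permitted date is 26 days after 2021-04-30 (when the examination under oath is completed), i.e. 2021-05-26; done 2021-05-30, after the minimum wait.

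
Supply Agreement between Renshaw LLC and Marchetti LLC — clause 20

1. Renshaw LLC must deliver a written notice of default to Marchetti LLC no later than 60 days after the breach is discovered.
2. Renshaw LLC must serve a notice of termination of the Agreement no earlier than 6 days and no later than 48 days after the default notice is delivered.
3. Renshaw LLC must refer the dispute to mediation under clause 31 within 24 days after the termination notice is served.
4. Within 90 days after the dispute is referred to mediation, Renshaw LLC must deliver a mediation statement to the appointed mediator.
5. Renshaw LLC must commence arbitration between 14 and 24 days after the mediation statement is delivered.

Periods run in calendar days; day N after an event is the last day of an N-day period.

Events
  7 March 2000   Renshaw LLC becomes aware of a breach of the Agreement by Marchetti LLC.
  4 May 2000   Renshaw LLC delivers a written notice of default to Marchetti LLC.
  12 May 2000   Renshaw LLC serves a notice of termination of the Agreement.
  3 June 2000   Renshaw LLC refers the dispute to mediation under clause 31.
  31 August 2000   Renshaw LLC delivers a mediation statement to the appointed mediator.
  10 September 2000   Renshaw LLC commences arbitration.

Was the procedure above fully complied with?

Step 1 — counting 60 days from 7 March 2000 (when the breach is discovered) gives a deadline of 6 May 2000; completed 4 May 2000, before the deadline.
Step 2 — 6 and 48 days from 4 May 2000 (when the default notice is delivered) are 10 May 2000 and 21 June 2000 respectively; done 12 May 2000 — within the window.
Step 3 — counting 24 days from 12 May 2000 (when the termination notice is served) gives a deadline of 5 June 2000; completed 3 June 2000, before the deadline.
Step 4 — counting 90 days from 3 June 2000 (when the dispute is referred to mediation) gives a deadline of 1 September 2000; completed 31 August 2000, before the deadline.
Step 5 — 14 and 24 days from 31 August 2000 (when the mediation statement is delivered) are 14 September 2000 and 24 September 2000 respectively; 10 September 2000 is 4 days too early.

No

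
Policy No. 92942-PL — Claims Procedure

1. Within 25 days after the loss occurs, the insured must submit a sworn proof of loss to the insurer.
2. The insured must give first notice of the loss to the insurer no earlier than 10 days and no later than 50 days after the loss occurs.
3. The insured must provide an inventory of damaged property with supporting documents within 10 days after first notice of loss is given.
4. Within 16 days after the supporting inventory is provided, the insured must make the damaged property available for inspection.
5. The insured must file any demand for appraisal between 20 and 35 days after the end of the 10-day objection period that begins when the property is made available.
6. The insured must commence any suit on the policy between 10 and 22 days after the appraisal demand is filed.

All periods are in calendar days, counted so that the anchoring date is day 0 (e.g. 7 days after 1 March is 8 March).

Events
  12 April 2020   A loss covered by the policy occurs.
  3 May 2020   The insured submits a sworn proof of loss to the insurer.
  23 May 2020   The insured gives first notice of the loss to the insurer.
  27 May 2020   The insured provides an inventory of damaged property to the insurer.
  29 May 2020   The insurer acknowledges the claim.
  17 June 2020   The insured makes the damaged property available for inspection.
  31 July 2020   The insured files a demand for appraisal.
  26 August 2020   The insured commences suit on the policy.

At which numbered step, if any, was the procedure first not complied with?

Step 4

Step 1 — counting 25 days from 12 April 2020 (when the loss occurs) gives a deadline of 7 May 2020; completed 3 May 2020, before the deadline.
Step 2 — 10 and 50 days from 12 April 2020 (when the loss occurs) are 22 April 2020 and 1 June 2020 respectively; done 23 May 2020, which is between those dates.
Step 3 — counting 10 days from 23 May 2020 (when first notice of loss is given) gives a deadline of 2 June 2020; 27 May 2020 is within that limit.
Step 4 — counting 16 days from 27 May 2020 (when the supporting inventory is provided) gives a deadline of 12 June 2020; done 17 June 2020 — 5 days late.
The analysis stops there.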